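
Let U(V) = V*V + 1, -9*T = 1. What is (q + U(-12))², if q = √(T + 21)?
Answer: 189413/9 + 580*√47/3 ≈ 22371.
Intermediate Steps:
T = -⅑ (T = -⅑*1 = -⅑ ≈ -0.11111)
q = 2*√47/3 (q = √(-⅑ + 21) = √(188/9) = 2*√47/3 ≈ 4.5704)
U(V) = 1 + V² (U(V) = V² + 1 = 1 + V²)
(q + U(-12))² = (2*√47/3 + (1 + (-12)²))² = (2*√47/3 + (1 + 144))² = (2*√47/3 + 145)² = (145 + 2*√47/3)²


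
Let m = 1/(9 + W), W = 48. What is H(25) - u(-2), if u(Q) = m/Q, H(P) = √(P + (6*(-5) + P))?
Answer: 1/114 + 2*√5 ≈ 4.4809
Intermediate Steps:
m = 1/57 (m = 1/(9 + 48) = 1/57 ≈ 0.017544)
H(P) = √(-30 + 2*P) (H(P) = √(P + (-30 + P)) = √(-30 + 2*P))
u(Q) = 1/(57*Q)
H(25) - u(-2) = √(-30 + 2*25) - 1/(57*(-2)) = √(-30 + 50) - (-1)/(57*2) = √20 - 1*(-1/114) = 2*√5 + 1/114 = 1/114 + 2*√5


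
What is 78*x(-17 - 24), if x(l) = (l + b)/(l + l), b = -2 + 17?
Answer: 1014/41 ≈ 24.732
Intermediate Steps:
b = 15
x(l) = (15 + l)/(2*l) (x(l) = (l + 15)/(l + l) = (15 + l)/((2*l)) = (15 + l)*(1/(2*l)) = (15 + l)/(2*l))
78*x(-17 - 24) = 78*((15 + (-17 - 24))/(2*(-17 - 24))) = 78*((½)*(15 - 41)/(-41)) = 78*((½)*(-1/41)*(-26)) = 78*(13/41) = 1014/41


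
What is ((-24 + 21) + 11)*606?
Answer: 4848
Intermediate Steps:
((-24 + 21) + 11)*606 = (-3 + 11)*606 = 8*606 = 4848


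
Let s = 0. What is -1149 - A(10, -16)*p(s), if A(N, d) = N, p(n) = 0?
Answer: -1149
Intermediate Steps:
-1149 - A(10, -16)*p(s) = -1149 - 10*0 = -1149 - 1*0 = -1149 + 0 = -1149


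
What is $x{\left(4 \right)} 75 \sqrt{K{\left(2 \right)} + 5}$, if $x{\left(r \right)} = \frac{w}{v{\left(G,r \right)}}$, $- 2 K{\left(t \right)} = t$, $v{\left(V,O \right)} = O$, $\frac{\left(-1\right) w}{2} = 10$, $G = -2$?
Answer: $-750$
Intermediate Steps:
$w = -20$ ($w = \left(-2\right) 10 = -20$)
$K{\left(t \right)} = - \frac{t}{2}$
$x{\left(r \right)} = - \frac{20}{r}$
$x{\left(4 \right)} 75 \sqrt{K{\left(2 \right)} + 5} = - \frac{20}{4} \cdot 75 \sqrt{\left(- \frac{1}{2}\right) 2 + 5} = \left(-20\right) \frac{1}{4} \cdot 75 \sqrt{-1 + 5} = \left(-5\right) 75 \sqrt{4} = \left(-375\right) 2 = -750$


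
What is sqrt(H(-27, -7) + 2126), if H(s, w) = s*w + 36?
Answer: sqrt(2351) ≈ 48.487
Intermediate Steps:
H(s, w) = 36 + s*w
sqrt(H(-27, -7) + 2126) = sqrt((36 - 27*(-7)) + 2126) = sqrt((36 + 189) + 2126) = sqrt(225 + 2126) = sqrt(2351)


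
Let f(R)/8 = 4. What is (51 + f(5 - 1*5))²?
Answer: 6889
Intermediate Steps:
f(R) = 32 (f(R) = 8*4 = 32)
(51 + f(5 - 1*5))² = (51 + 32)² = 83² = 6889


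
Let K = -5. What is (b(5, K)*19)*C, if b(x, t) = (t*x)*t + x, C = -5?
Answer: -12350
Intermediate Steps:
b(x, t) = x + x*t² (b(x, t) = x*t² + x = x + x*t²)
(b(5, K)*19)*C = ((5*(1 + (-5)²))*19)*(-5) = ((5*(1 + 25))*19)*(-5) = ((5*26)*19)*(-5) = (130*19)*(-5) = 2470*(-5) = -12350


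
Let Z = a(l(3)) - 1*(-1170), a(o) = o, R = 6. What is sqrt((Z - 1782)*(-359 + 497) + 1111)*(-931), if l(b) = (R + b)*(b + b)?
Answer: -931*I*sqrt(75893) ≈ -2.5648e+5*I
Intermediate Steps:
l(b) = 2*b*(6 + b) (l(b) = (6 + b)*(b + b) = (6 + b)*(2*b) = 2*b*(6 + b))
Z = 1224 (Z = 2*3*(6 + 3) - 1*(-1170) = 2*3*9 + 1170 = 54 + 1170 = 1224)
sqrt((Z - 1782)*(-359 + 497) + 1111)*(-931) = sqrt((1224 - 1782)*(-359 + 497) + 1111)*(-931) = sqrt(-558*138 + 1111)*(-931) = sqrt(-77004 + 1111)*(-931) = sqrt(-75893)*(-931) = (I*sqrt(75893))*(-931) = -931*I*sqrt(75893)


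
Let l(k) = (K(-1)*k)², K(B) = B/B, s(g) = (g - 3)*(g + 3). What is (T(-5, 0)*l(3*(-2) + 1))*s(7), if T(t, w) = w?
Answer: 0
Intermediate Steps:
s(g) = (-3 + g)*(3 + g)
K(B) = 1
l(k) = k² (l(k) = (1*k)² = k²)
(T(-5, 0)*l(3*(-2) + 1))*s(7) = (0*(3*(-2) + 1)²)*(-9 + 7²) = (0*(-6 + 1)²)*(-9 + 49) = (0*(-5)²)*40 = (0*25)*40 = 0*40 = 0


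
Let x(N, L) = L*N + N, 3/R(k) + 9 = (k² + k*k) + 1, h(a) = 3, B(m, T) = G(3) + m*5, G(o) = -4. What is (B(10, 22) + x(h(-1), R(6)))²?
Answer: 9891025/4096 ≈ 2414.8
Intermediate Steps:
B(m, T) = -4 + 5*m (B(m, T) = -4 + m*5 = -4 + 5*m)
R(k) = 3/(-8 + 2*k²) (R(k) = 3/(-9 + ((k² + k*k) + 1)) = 3/(-9 + ((k² + k²) + 1)) = 3/(-9 + (2*k² + 1)) = 3/(-9 + (1 + 2*k²)) = 3/(-8 + 2*k²))
x(N, L) = N + L*N
(B(10, 22) + x(h(-1), R(6)))² = ((-4 + 5*10) + 3*(1 + 3/(2*(-4 + 6²))))² = ((-4 + 50) + 3*(1 + 3/(2*(-4 + 36))))² = (46 + 3*(1 + (3/2)/32))² = (46 + 3*(1 + (3/2)*(1/32)))² = (46 + 3*(1 + 3/64))² = (46 + 3*(67/64))² = (46 + 201/64)² = (3145/64)² = 9891025/4096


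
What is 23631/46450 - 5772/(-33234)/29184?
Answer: 954999998489/1877162668800 ≈ 0.50875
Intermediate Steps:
23631/46450 - 5772/(-33234)/29184 = 23631*(1/46450) - 5772*(-1/33234)*(1/29184) = 23631/46450 + (962/5539)*(1/29184) = 23631/46450 + 481/80825088 = 954999998489/1877162668800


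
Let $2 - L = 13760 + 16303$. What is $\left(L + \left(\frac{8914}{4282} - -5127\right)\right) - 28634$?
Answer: $- \frac{114684631}{2141} \approx -53566.0$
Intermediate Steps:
$L = -30061$ ($L = 2 - \left(13760 + 16303\right) = 2 - 30063 = -30061$)
$\left(L + \left(\frac{8914}{4282} - -5127\right)\right) - 28634 = \left(-30061 + \left(\frac{8914}{4282} - -5127\right)\right) - 28634 = \left(-30061 + \left(8914 \cdot \frac{1}{4282} + 5127\right)\right) - 28634 = \left(-30061 + \left(\frac{4457}{2141} + 5127\right)\right) - 28634 = \left(-30061 + \frac{10981364}{2141}\right) - 28634 = - \frac{53379237}{2141} - 28634 = - \frac{114684631}{2141}$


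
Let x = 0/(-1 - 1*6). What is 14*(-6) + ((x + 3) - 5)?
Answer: -86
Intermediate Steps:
x = 0 (x = 0/(-1 - 6) = 0/(-7) = 0*(-⅐) = 0)
14*(-6) + ((x + 3) - 5) = 14*(-6) + ((0 + 3) - 5) = -84 + (3 - 5) = -84 - 2 = -86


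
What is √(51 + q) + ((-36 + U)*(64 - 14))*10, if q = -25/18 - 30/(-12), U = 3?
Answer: -16500 + √469/3 ≈ -16493.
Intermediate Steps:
q = 10/9 (q = -25*1/18 - 30*(-1/12) = -25/18 + 5/2 = 10/9 ≈ 1.1111)
√(51 + q) + ((-36 + U)*(64 - 14))*10 = √(51 + 10/9) + ((-36 + 3)*(64 - 14))*10 = √(469/9) - 33*50*10 = √469/3 - 1650*10 = √469/3 - 16500 = -16500 + √469/3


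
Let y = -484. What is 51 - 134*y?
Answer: 64907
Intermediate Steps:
51 - 134*y = 51 - 134*(-484) = 51 + 64856 = 64907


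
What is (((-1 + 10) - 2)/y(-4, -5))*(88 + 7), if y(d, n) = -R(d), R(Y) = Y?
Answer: 665/4 ≈ 166.25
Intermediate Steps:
y(d, n) = -d
(((-1 + 10) - 2)/y(-4, -5))*(88 + 7) = (((-1 + 10) - 2)/((-1*(-4))))*(88 + 7) = ((9 - 2)/4)*95 = (7*(1/4))*95 = (7/4)*95 = 665/4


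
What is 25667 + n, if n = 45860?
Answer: 71527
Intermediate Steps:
25667 + n = 25667 + 45860 = 71527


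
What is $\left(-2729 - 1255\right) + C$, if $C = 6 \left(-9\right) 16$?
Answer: $-4848$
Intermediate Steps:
$C = -864$ ($C = \left(-54\right) 16 = -864$)
$\left(-2729 - 1255\right) + C = \left(-2729 - 1255\right) - 864 = -3984 - 864 = -4848$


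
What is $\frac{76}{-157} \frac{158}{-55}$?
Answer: $\frac{12008}{8635} \approx 1.3906$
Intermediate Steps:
$\frac{76}{-157} \frac{158}{-55} = 76 \left(- \frac{1}{157}\right) 158 \left(- \frac{1}{55}\right) = \left(- \frac{76}{157}\right) \left(- \frac{158}{55}\right) = \frac{12008}{8635}$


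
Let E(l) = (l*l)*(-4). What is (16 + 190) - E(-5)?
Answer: 306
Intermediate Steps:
E(l) = -4*l² (E(l) = l²*(-4) = -4*l²)
(16 + 190) - E(-5) = (16 + 190) - (-4)*(-5)² = 206 - (-4)*25 = 206 - 1*(-100) = 206 + 100 = 306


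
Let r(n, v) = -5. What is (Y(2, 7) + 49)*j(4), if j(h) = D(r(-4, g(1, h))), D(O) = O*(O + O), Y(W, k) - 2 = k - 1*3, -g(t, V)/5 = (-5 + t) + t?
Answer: 2750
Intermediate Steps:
g(t, V) = 25 - 10*t (g(t, V) = -5*((-5 + t) + t) = -5*(-5 + 2*t) = 25 - 10*t)
Y(W, k) = -1 + k (Y(W, k) = 2 + (k - 1*3) = 2 + (k - 3) = 2 + (-3 + k) = -1 + k)
D(O) = 2*O² (D(O) = O*(2*O) = 2*O²)
j(h) = 50 (j(h) = 2*(-5)² = 2*25 = 50)
(Y(2, 7) + 49)*j(4) = ((-1 + 7) + 49)*50 = (6 + 49)*50 = 55*50 = 2750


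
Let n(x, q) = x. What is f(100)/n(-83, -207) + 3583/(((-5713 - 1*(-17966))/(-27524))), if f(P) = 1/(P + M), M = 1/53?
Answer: -43390460615045/5391111699 ≈ -8048.5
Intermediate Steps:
M = 1/53 ≈ 0.018868
f(P) = 1/(1/53 + P) (f(P) = 1/(P + 1/53) = 1/(1/53 + P))
f(100)/n(-83, -207) + 3583/(((-5713 - 1*(-17966))/(-27524))) = (53/(1 + 53*100))/(-83) + 3583/(((-5713 - 1*(-17966))/(-27524))) = (53/(1 + 5300))*(-1/83) + 3583/(((-5713 + 17966)*(-1/27524))) = (53/5301)*(-1/83) + 3583/((12253*(-1/27524))) = (53*(1/5301))*(-1/83) + 3583/(-12253/27524) = (53/5301)*(-1/83) + 3583*(-27524/12253) = -53/439983 - 98618492/12253 = -43390460615045/5391111699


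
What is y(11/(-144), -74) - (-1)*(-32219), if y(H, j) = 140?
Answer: -32079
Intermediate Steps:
y(11/(-144), -74) - (-1)*(-32219) = 140 - (-1)*(-32219) = 140 - 1*32219 = 140 - 32219 = -32079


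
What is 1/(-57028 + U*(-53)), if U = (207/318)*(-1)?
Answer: -2/113987 ≈ -1.7546e-5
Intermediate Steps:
U = -69/106 (U = (207*(1/318))*(-1) = (69/106)*(-1) = -69/106 ≈ -0.65094)
1/(-57028 + U*(-53)) = 1/(-57028 - 69/106*(-53)) = 1/(-57028 + 69/2) = 1/(-113987/2) = -2/113987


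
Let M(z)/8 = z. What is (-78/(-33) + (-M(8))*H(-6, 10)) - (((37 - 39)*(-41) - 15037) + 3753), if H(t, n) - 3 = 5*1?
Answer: 117616/11 ≈ 10692.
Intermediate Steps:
M(z) = 8*z
H(t, n) = 8 (H(t, n) = 3 + 5*1 = 3 + 5 = 8)
(-78/(-33) + (-M(8))*H(-6, 10)) - (((37 - 39)*(-41) - 15037) + 3753) = (-78/(-33) - 8*8*8) - (((37 - 39)*(-41) - 15037) + 3753) = (-78*(-1/33) - 1*64*8) - ((-2*(-41) - 15037) + 3753) = (26/11 - 64*8) - ((82 - 15037) + 3753) = (26/11 - 512) - (-14955 + 3753) = -5606/11 - 1*(-11202) = -5606/11 + 11202 = 117616/11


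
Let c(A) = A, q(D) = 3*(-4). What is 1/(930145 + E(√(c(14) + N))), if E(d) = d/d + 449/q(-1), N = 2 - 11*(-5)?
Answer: 12/11161303 ≈ 1.0751e-6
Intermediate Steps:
q(D) = -12
N = 57 (N = 2 + 55 = 57)
E(d) = -437/12 (E(d) = d/d + 449/(-12) = 1 + 449*(-1/12) = 1 - 449/12 = -437/12)
1/(930145 + E(√(c(14) + N))) = 1/(930145 - 437/12) = 1/(11161303/12) = 12/11161303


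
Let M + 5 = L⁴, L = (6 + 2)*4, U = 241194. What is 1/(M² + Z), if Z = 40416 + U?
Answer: 1/1099501423651 ≈ 9.0950e-13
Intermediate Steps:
L = 32 (L = 8*4 = 32)
M = 1048571 (M = -5 + 32⁴ = -5 + 1048576 = 1048571)
Z = 281610 (Z = 40416 + 241194 = 281610)
1/(M² + Z) = 1/(1048571² + 281610) = 1/(1099501142041 + 281610) = 1/1099501423651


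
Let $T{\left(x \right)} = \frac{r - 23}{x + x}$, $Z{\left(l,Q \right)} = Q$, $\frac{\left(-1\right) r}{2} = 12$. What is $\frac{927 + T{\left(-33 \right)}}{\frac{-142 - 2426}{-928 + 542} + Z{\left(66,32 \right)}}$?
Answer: $\frac{11817197}{492360} \approx 24.001$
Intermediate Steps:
$r = -24$ ($r = \left(-2\right) 12 = -24$)
$T{\left(x \right)} = - \frac{47}{2 x}$ ($T{\left(x \right)} = \frac{-24 - 23}{x + x} = - \frac{47}{2 x}$)
$\frac{927 + T{\left(-33 \right)}}{\frac{-142 - 2426}{-928 + 542} + Z{\left(66,32 \right)}} = \frac{927 - \frac{47}{2 \left(-33\right)}}{\frac{-142 - 2426}{-928 + 542} + 32} = \frac{927 - - \frac{47}{66}}{- \frac{2568}{-386} + 32} = \frac{927 + \frac{47}{66}}{\left(-2568\right) \left(- \frac{1}{386}\right) + 32} = \frac{61229}{66 \left(\frac{1284}{193} + 32\right)} = \frac{61229}{66 \cdot \frac{7460}{193}} = \frac{61229}{66} \cdot \frac{193}{7460} = \frac{11817197}{492360}$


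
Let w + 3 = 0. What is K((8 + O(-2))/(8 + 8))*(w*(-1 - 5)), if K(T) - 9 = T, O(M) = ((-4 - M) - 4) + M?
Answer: 162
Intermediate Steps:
w = -3 (w = -3 + 0 = -3)
O(M) = -8 (O(M) = (-8 - M) + M = -8)
K(T) = 9 + T
K((8 + O(-2))/(8 + 8))*(w*(-1 - 5)) = (9 + (8 - 8)/(8 + 8))*(-3*(-1 - 5)) = (9 + 0/16)*(-3*(-6)) = (9 + 0*(1/16))*18 = (9 + 0)*18 = 9*18 = 162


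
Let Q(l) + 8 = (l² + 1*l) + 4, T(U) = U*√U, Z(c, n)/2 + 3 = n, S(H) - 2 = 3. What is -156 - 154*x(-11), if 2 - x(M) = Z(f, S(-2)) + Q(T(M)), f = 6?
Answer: -205438 - 1694*I*√11 ≈ -2.0544e+5 - 5618.4*I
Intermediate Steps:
S(H) = 5 (S(H) = 2 + 3 = 5)
Z(c, n) = -6 + 2*n
T(U) = U^(3/2)
Q(l) = -4 + l + l² (Q(l) = -8 + ((l² + 1*l) + 4) = -8 + ((l² + l) + 4) = -8 + ((l + l²) + 4) = -8 + (4 + l + l²) = -4 + l + l²)
x(M) = 2 - M³ - M^(3/2) (x(M) = 2 - ((-6 + 2*5) + (-4 + M^(3/2) + (M^(3/2))²)) = 2 - ((-6 + 10) + (-4 + M^(3/2) + M³)) = 2 - (4 + (-4 + M³ + M^(3/2))) = 2 - (M³ + M^(3/2)) = 2 + (-M³ - M^(3/2)) = 2 - M³ - M^(3/2))
-156 - 154*x(-11) = -156 - 154*(2 - 1*(-11)³ - (-11)^(3/2)) = -156 - 154*(2 - 1*(-1331) - (-11)*I*√11) = -156 - 154*(2 + 1331 + 11*I*√11) = -156 - 154*(1333 + 11*I*√11) = -156 + (-205282 - 1694*I*√11) = -205438 - 1694*I*√11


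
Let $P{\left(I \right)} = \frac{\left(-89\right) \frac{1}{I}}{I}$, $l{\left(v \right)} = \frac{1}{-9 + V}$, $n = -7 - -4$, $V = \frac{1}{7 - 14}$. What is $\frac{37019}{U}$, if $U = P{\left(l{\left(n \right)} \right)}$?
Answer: $- \frac{1813931}{364544} \approx -4.9759$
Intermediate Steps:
$V = - \frac{1}{7}$ ($V = \frac{1}{-7} = - \frac{1}{7} \approx -0.14286$)
$n = -3$ ($n = -7 + 4 = -3$)
$l{\left(v \right)} = - \frac{7}{64}$ ($l{\left(v \right)} = \frac{1}{-9 - \frac{1}{7}} = \frac{1}{- \frac{64}{7}} = - \frac{7}{64}$)
$P{\left(I \right)} = - \frac{89}{I^{2}}$
$U = - \frac{364544}{49}$ ($U = - \frac{89}{\frac{49}{4096}} = \left(-89\right) \frac{4096}{49} = - \frac{364544}{49} \approx -7439.7$)
$\frac{37019}{U} = \frac{37019}{- \frac{364544}{49}} = 37019 \left(- \frac{49}{364544}\right) = - \frac{1813931}{364544}$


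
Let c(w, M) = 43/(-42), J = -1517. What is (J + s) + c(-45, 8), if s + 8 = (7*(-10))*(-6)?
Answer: -46453/42 ≈ -1106.0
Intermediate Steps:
c(w, M) = -43/42 (c(w, M) = 43*(-1/42) = -43/42)
s = 412 (s = -8 + (7*(-10))*(-6) = -8 - 70*(-6) = -8 + 420 = 412)
(J + s) + c(-45, 8) = (-1517 + 412) - 43/42 = -1105 - 43/42 = -46453/42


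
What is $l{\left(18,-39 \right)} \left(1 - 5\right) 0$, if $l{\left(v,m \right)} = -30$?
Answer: $0$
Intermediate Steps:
$l{\left(18,-39 \right)} \left(1 - 5\right) 0 = - 30 \left(1 - 5\right) 0 = - 30 \left(\left(-4\right) 0\right) = \left(-30\right) 0 = 0$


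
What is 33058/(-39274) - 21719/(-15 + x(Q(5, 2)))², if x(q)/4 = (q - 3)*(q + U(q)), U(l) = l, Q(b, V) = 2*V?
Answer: -431272884/5675093 ≈ -75.994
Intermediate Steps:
x(q) = 8*q*(-3 + q) (x(q) = 4*((q - 3)*(q + q)) = 4*((-3 + q)*(2*q)) = 4*(2*q*(-3 + q)) = 8*q*(-3 + q))
33058/(-39274) - 21719/(-15 + x(Q(5, 2)))² = 33058/(-39274) - 21719/(-15 + 8*(2*2)*(-3 + 2*2))² = 33058*(-1/39274) - 21719/(-15 + 8*4*(-3 + 4))² = -16529/19637 - 21719/(-15 + 8*4*1)² = -16529/19637 - 21719/(-15 + 32)² = -16529/19637 - 21719/(17²) = -16529/19637 - 21719/289 = -431272884/5675093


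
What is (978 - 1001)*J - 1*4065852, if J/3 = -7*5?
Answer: -4063437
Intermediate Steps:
J = -105 (J = 3*(-7*5) = 3*(-35) = -105)
(978 - 1001)*J - 1*4065852 = (978 - 1001)*(-105) - 1*4065852 = -23*(-105) - 4065852 = 2415 - 4065852 = -4063437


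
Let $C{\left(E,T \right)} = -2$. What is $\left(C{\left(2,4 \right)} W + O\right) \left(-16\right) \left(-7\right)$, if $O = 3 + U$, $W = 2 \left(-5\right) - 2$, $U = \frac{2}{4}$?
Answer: $3080$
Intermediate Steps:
$U = \frac{1}{2}$ ($U = 2 \cdot \frac{1}{4} = \frac{1}{2} \approx 0.5$)
$W = -12$ ($W = -10 - 2 = -12$)
$O = \frac{7}{2}$ ($O = 3 + \frac{1}{2} = \frac{7}{2} \approx 3.5$)
$\left(C{\left(2,4 \right)} W + O\right) \left(-16\right) \left(-7\right) = \left(\left(-2\right) \left(-12\right) + \frac{7}{2}\right) \left(-16\right) \left(-7\right) = \left(24 + \frac{7}{2}\right) \left(-16\right) \left(-7\right) = \frac{55}{2} \left(-16\right) \left(-7\right) = \left(-440\right) \left(-7\right) = 3080$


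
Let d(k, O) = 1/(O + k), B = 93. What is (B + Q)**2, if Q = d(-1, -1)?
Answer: 34225/4 ≈ 8556.3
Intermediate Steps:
Q = -1/2 (Q = 1/(-1 - 1) = 1/(-2) = -1/2 ≈ -0.50000)
(B + Q)**2 = (93 - 1/2)**2 = (185/2)**2 = 34225/4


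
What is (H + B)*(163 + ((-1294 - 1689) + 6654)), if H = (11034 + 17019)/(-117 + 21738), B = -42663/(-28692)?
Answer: 122639251329/11487958 ≈ 10675.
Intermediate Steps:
B = 14221/9564 (B = -42663*(-1/28692) = 14221/9564 ≈ 1.4869)
H = 9351/7207 (H = 28053/21621 = 28053*(1/21621) = 9351/7207 ≈ 1.2975)
(H + B)*(163 + ((-1294 - 1689) + 6654)) = (9351/7207 + 14221/9564)*(163 + ((-1294 - 1689) + 6654)) = 191923711*(163 + (-2983 + 6654))/68927748 = 191923711*(163 + 3671)/68927748 = (191923711/68927748)*3834 = 122639251329/11487958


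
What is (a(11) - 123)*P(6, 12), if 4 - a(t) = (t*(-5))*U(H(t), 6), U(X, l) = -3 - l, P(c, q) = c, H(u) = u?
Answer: -3684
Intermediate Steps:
a(t) = 4 - 45*t (a(t) = 4 - t*(-5)*(-3 - 1*6) = 4 - (-5*t)*(-3 - 6) = 4 - (-5*t)*(-9) = 4 - 45*t)
(a(11) - 123)*P(6, 12) = ((4 - 45*11) - 123)*6 = ((4 - 495) - 123)*6 = (-491 - 123)*6 = -614*6 = -3684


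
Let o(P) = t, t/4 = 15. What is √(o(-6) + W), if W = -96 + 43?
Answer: √7 ≈ 2.6458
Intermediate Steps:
t = 60 (t = 4*15 = 60)
o(P) = 60
W = -53
√(o(-6) + W) = √(60 - 53) = √7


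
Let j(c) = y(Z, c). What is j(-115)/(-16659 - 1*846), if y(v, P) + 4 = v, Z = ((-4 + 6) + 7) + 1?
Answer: -2/5835 ≈ -0.00034276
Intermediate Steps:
Z = 10 (Z = (2 + 7) + 1 = 9 + 1 = 10)
y(v, P) = -4 + v
j(c) = 6 (j(c) = -4 + 10 = 6)
j(-115)/(-16659 - 1*846) = 6/(-16659 - 1*846) = 6/(-16659 - 846) = 6/(-17505) = 6*(-1/17505) = -2/5835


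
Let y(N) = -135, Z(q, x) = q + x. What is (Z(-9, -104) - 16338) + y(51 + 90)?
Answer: -16586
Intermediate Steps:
(Z(-9, -104) - 16338) + y(51 + 90) = ((-9 - 104) - 16338) - 135 = (-113 - 16338) - 135 = -16451 - 135 = -16586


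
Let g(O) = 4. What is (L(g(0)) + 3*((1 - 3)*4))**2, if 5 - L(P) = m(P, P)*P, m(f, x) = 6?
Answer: 1849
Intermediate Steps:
L(P) = 5 - 6*P
(L(g(0)) + 3*((1 - 3)*4))**2 = ((5 - 6*4) + 3*((1 - 3)*4))**2 = ((5 - 24) + 3*(-2*4))**2 = (-19 + 3*(-8))**2 = (-19 - 24)**2 = (-43)**2 = 1849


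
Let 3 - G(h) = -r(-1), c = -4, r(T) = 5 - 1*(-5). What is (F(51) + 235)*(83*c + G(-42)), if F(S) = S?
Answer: -91234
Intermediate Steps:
r(T) = 10 (r(T) = 5 + 5 = 10)
G(h) = 13 (G(h) = 3 - (-1)*10 = 3 - 1*(-10) = 3 + 10 = 13)
(F(51) + 235)*(83*c + G(-42)) = (51 + 235)*(83*(-4) + 13) = 286*(-332 + 13) = 286*(-319) = -91234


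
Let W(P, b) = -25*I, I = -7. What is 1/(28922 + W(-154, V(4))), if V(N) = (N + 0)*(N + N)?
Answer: 1/29097 ≈ 3.4368e-5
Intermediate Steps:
V(N) = 2*N**2 (V(N) = N*(2*N) = 2*N**2)
W(P, b) = 175 (W(P, b) = -25*(-7) = 175)
1/(28922 + W(-154, V(4))) = 1/(28922 + 175) = 1/29097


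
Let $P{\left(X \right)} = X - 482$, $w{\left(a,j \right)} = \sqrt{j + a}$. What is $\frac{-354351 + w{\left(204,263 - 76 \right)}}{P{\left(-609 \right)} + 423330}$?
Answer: $- \frac{354351}{422239} + \frac{\sqrt{391}}{422239} \approx -0.83917$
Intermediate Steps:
$w{\left(a,j \right)} = \sqrt{a + j}$
$P{\left(X \right)} = -482 + X$
$\frac{-354351 + w{\left(204,263 - 76 \right)}}{P{\left(-609 \right)} + 423330} = \frac{-354351 + \sqrt{204 + \left(263 - 76\right)}}{\left(-482 - 609\right) + 423330} = \frac{-354351 + \sqrt{204 + 187}}{-1091 + 423330} = \frac{-354351 + \sqrt{391}}{422239} = \left(-354351 + \sqrt{391}\right) \frac{1}{422239} = - \frac{354351}{422239} + \frac{\sqrt{391}}{422239}$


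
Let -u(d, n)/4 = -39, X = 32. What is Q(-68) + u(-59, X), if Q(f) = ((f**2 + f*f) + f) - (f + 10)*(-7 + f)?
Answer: 4986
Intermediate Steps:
u(d, n) = 156 (u(d, n) = -4*(-39) = 156)
Q(f) = f + 2*f**2 - (-7 + f)*(10 + f) (Q(f) = ((f**2 + f**2) + f) - (10 + f)*(-7 + f) = (2*f**2 + f) - (-7 + f)*(10 + f) = (f + 2*f**2) - (-7 + f)*(10 + f) = f + 2*f**2 - (-7 + f)*(10 + f))
Q(-68) + u(-59, X) = (70 + (-68)**2 - 2*(-68)) + 156 = (70 + 4624 + 136) + 156 = 4830 + 156 = 4986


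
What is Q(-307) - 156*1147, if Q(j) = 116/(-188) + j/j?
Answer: -8409786/47 ≈ -1.7893e+5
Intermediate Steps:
Q(j) = 18/47 (Q(j) = 116*(-1/188) + 1 = -29/47 + 1 = 18/47)
Q(-307) - 156*1147 = 18/47 - 156*1147 = 18/47 - 178932 = -8409786/47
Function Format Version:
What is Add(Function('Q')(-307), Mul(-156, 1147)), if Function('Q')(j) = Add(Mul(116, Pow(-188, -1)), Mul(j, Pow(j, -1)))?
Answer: Rational(-8409786, 47) ≈ -1.7893e+5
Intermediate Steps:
Function('Q')(j) = Rational(18, 47) (Function('Q')(j) = Add(Mul(116, Rational(-1, 188)), 1) = Add(Rational(-29, 47), 1) = Rational(18, 47))
Add(Function('Q')(-307), Mul(-156, 1147)) = Add(Rational(18, 47), Mul(-156, 1147)) = Add(Rational(18, 47), -178932) = Rational(-8409786, 47)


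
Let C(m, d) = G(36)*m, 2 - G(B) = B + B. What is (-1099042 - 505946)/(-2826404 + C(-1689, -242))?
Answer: 114642/193441 ≈ 0.59265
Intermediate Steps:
G(B) = 2 - 2*B (G(B) = 2 - (B + B) = 2 - 2*B)
C(m, d) = -70*m (C(m, d) = (2 - 2*36)*m = (2 - 72)*m = -70*m)
(-1099042 - 505946)/(-2826404 + C(-1689, -242)) = (-1099042 - 505946)/(-2826404 - 70*(-1689)) = -1604988/(-2826404 + 118230) = -1604988/(-2708174) = -1604988*(-1/2708174) = 114642/193441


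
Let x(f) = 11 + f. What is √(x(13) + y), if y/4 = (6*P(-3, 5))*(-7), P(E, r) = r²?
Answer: 12*I*√29 ≈ 64.622*I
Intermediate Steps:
y = -4200 (y = 4*((6*5²)*(-7)) = 4*((6*25)*(-7)) = 4*(150*(-7)) = 4*(-1050) = -4200)
√(x(13) + y) = √((11 + 13) - 4200) = √(24 - 4200) = √(-4176) = 12*I*√29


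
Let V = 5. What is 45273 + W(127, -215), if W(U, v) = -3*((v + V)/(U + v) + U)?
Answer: 1974933/44 ≈ 44885.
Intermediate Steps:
W(U, v) = -3*U - 3*(5 + v)/(U + v) (W(U, v) = -3*((v + 5)/(U + v) + U) = -3*((5 + v)/(U + v) + U) = -3*(U + (5 + v)/(U + v)) = -3*U - 3*(5 + v)/(U + v))
45273 + W(127, -215) = 45273 + 3*(-5 - 1*(-215) - 1*127² - 1*127*(-215))/(127 - 215) = 45273 + 3*(-5 + 215 - 1*16129 + 27305)/(-88) = 45273 + 3*(-1/88)*(-5 + 215 - 16129 + 27305) = 45273 + 3*(-1/88)*11386 = 45273 - 17079/44 = 1974933/44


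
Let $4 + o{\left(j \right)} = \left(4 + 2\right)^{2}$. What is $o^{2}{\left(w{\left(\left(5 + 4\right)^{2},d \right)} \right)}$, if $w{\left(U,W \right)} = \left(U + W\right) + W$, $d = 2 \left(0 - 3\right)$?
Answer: $1024$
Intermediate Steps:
$d = -6$ ($d = 2 \left(-3\right) = -6$)
$w{\left(U,W \right)} = U + 2 W$
$o{\left(j \right)} = 32$ ($o{\left(j \right)} = -4 + \left(4 + 2\right)^{2} = -4 + 6^{2} = -4 + 36 = 32$)
$o^{2}{\left(w{\left(\left(5 + 4\right)^{2},d \right)} \right)} = 32^{2} = 1024$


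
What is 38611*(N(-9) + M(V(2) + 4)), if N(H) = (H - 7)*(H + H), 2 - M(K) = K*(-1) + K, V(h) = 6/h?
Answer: 11197190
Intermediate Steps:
M(K) = 2 (M(K) = 2 - (K*(-1) + K) = 2 - (-K + K) = 2 - 1*0 = 2 + 0 = 2)
N(H) = 2*H*(-7 + H) (N(H) = (-7 + H)*(2*H) = 2*H*(-7 + H))
38611*(N(-9) + M(V(2) + 4)) = 38611*(2*(-9)*(-7 - 9) + 2) = 38611*(2*(-9)*(-16) + 2) = 38611*(288 + 2) = 38611*290 = 11197190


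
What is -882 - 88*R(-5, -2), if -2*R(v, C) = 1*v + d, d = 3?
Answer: -970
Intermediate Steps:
R(v, C) = -3/2 - v/2 (R(v, C) = -(1*v + 3)/2 = -(v + 3)/2 = -(3 + v)/2 = -3/2 - v/2)
-882 - 88*R(-5, -2) = -882 - 88*(-3/2 - ½*(-5)) = -882 - 88*(-3/2 + 5/2) = -882 - 88 = -970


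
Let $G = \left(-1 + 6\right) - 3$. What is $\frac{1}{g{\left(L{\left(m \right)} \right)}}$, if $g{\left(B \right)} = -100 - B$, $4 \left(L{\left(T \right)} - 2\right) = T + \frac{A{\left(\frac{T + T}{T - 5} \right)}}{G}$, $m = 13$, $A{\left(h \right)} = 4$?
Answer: $- \frac{4}{423} \approx -0.0094563$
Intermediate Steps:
$G = 2$ ($G = 5 - 3 = 2$)
$L{\left(T \right)} = \frac{5}{2} + \frac{T}{4}$ ($L{\left(T \right)} = 2 + \frac{T + \frac{4}{2}}{4} = 2 + \frac{T + 4 \cdot \frac{1}{2}}{4} = 2 + \frac{T + 2}{4} = 2 + \frac{2 + T}{4} = 2 + \left(\frac{1}{2} + \frac{T}{4}\right) = \frac{5}{2} + \frac{T}{4}$)
$\frac{1}{g{\left(L{\left(m \right)} \right)}} = \frac{1}{-100 - \left(\frac{5}{2} + \frac{1}{4} \cdot 13\right)} = \frac{1}{-100 - \left(\frac{5}{2} + \frac{13}{4}\right)} = \frac{1}{-100 - \frac{23}{4}} = \frac{1}{- \frac{423}{4}} = - \frac{4}{423}$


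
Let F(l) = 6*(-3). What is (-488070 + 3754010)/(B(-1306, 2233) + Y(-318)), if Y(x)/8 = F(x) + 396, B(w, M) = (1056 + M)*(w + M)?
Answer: 3265940/3051927 ≈ 1.0701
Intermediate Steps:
B(w, M) = (1056 + M)*(M + w)
F(l) = -18
Y(x) = 3024 (Y(x) = 8*(-18 + 396) = 8*378 = 3024)
(-488070 + 3754010)/(B(-1306, 2233) + Y(-318)) = (-488070 + 3754010)/((2233² + 1056*2233 + 1056*(-1306) + 2233*(-1306)) + 3024) = 3265940/((4986289 + 2358048 - 1379136 - 2916298) + 3024) = 3265940/(3048903 + 3024) = 3265940/3051927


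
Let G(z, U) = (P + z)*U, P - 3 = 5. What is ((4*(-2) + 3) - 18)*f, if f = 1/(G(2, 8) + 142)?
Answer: -23/222 ≈ -0.10360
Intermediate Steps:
P = 8 (P = 3 + 5 = 8)
G(z, U) = U*(8 + z) (G(z, U) = (8 + z)*U = U*(8 + z))
f = 1/222 (f = 1/(8*(8 + 2) + 142) = 1/(8*10 + 142) = 1/(80 + 142) = 1/222 ≈ 0.0045045)
((4*(-2) + 3) - 18)*f = ((4*(-2) + 3) - 18)*(1/222) = ((-8 + 3) - 18)*(1/222) = (-5 - 18)*(1/222) = -23*1/222 = -23/222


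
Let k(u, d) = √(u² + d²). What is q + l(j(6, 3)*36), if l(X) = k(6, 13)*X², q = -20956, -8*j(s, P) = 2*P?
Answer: -20956 + 729*√205 ≈ -10518.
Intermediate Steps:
j(s, P) = -P/4
k(u, d) = √(d² + u²)
l(X) = √205*X² (l(X) = √(13² + 6²)*X² = √(169 + 36)*X² = √205*X²)
q + l(j(6, 3)*36) = -20956 + √205*(-¼*3*36)² = -20956 + √205*(-¾*36)² = -20956 + √205*(-27)² = -20956 + √205*729 = -20956 + 729*√205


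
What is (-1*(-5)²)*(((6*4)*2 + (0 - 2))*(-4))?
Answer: 4600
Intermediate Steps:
(-1*(-5)²)*(((6*4)*2 + (0 - 2))*(-4)) = (-1*25)*((24*2 - 2)*(-4)) = -25*(48 - 2)*(-4) = -1150*(-4) = -25*(-184) = 4600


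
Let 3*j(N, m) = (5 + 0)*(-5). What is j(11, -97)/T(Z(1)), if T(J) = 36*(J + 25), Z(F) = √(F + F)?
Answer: -625/67284 + 25*√2/67284 ≈ -0.0087635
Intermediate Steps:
j(N, m) = -25/3 (j(N, m) = ((5 + 0)*(-5))/3 = (5*(-5))/3 = (⅓)*(-25) = -25/3)
Z(F) = √2*√F (Z(F) = √(2*F) = √2*√F)
T(J) = 900 + 36*J (T(J) = 36*(25 + J) = 900 + 36*J)
j(11, -97)/T(Z(1)) = -25/(3*(900 + 36*(√2*√1))) = -25/(3*(900 + 36*(√2*1))) = -25/(3*(900 + 36*√2))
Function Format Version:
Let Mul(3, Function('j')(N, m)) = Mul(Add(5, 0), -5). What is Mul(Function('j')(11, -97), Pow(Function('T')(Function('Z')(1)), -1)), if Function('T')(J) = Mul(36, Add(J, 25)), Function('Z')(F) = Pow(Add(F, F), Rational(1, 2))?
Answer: Add(Rational(-625, 67284), Mul(Rational(25, 67284), Pow(2, Rational(1, 2)))) ≈ -0.0087635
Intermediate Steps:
Function('j')(N, m) = Rational(-25, 3) (Function('j')(N, m) = Mul(Rational(1, 3), Mul(Add(5, 0), -5)) = Mul(Rational(1, 3), Mul(5, -5)) = Mul(Rational(1, 3), -25) = Rational(-25, 3))
Function('Z')(F) = Mul(Pow(2, Rational(1, 2)), Pow(F, Rational(1, 2))) (Function('Z')(F) = Pow(Mul(2, F), Rational(1, 2)) = Mul(Pow(2, Rational(1, 2)), Pow(F, Rational(1, 2))))
Function('T')(J) = Add(900, Mul(36, J)) (Function('T')(J) = Mul(36, Add(25, J)) = Add(900, Mul(36, J)))
Mul(Function('j')(11, -97), Pow(Function('T')(Function('Z')(1)), -1)) = Mul(Rational(-25, 3), Pow(Add(900, Mul(36, Mul(Pow(2, Rational(1, 2)), Pow(1, Rational(1, 2))))), -1)) = Mul(Rational(-25, 3), Pow(Add(900, Mul(36, Mul(Pow(2, Rational(1, 2)), 1))), -1)) = Mul(Rational(-25, 3), Pow(Add(900, Mul(36, Pow(2, Rational(1, 2)))), -1))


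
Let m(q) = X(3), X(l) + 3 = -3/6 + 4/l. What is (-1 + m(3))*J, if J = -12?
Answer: 38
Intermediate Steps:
X(l) = -7/2 + 4/l (X(l) = -3 + (-3/6 + 4/l) = -3 + (-3*⅙ + 4/l) = -3 + (-½ + 4/l) = -7/2 + 4/l)
m(q) = -13/6 (m(q) = -7/2 + 4/3 = -13/6)
(-1 + m(3))*J = (-1 - 13/6)*(-12) = -19/6*(-12) = 38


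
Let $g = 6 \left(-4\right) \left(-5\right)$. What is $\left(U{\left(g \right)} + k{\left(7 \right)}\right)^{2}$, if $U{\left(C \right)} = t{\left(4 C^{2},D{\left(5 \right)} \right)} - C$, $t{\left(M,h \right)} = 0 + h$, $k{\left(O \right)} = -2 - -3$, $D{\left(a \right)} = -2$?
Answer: $14641$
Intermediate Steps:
$k{\left(O \right)} = 1$ ($k{\left(O \right)} = -2 + 3 = 1$)
$t{\left(M,h \right)} = h$
$g = 120$ ($g = \left(-24\right) \left(-5\right) = 120$)
$U{\left(C \right)} = -2 - C$
$\left(U{\left(g \right)} + k{\left(7 \right)}\right)^{2} = \left(\left(-2 - 120\right) + 1\right)^{2} = \left(-122 + 1\right)^{2} = \left(-121\right)^{2} = 14641$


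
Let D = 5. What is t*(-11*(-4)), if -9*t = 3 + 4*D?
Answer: -1012/9 ≈ -112.44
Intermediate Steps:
t = -23/9 (t = -(3 + 4*5)/9 = -(3 + 20)/9 = -1/9*23 = -23/9 ≈ -2.5556)
t*(-11*(-4)) = -(-253)*(-4)/9 = -23/9*44 = -1012/9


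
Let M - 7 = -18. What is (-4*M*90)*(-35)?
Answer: -138600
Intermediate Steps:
M = -11 (M = 7 - 18 = -11)
(-4*M*90)*(-35) = (-4*(-11)*90)*(-35) = (44*90)*(-35) = 3960*(-35) = -138600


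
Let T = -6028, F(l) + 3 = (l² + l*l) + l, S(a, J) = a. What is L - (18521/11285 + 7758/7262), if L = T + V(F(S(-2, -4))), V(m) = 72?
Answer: -244163097526/40975835 ≈ -5958.7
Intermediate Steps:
F(l) = -3 + l + 2*l² (F(l) = -3 + ((l² + l*l) + l) = -3 + ((l² + l²) + l) = -3 + (2*l² + l) = -3 + (l + 2*l²) = -3 + l + 2*l²)
L = -5956 (L = -6028 + 72 = -5956)
L - (18521/11285 + 7758/7262) = -5956 - (18521/11285 + 7758/7262) = -5956 - (18521*(1/11285) + 7758*(1/7262)) = -5956 - (18521/11285 + 3879/3631) = -5956 - 1*111024266/40975835 = -5956 - 111024266/40975835 = -244163097526/40975835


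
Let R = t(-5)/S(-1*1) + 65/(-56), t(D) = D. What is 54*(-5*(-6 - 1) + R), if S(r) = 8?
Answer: 12555/7 ≈ 1793.6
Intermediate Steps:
R = -25/14 (R = -5/8 + 65/(-56) = -5*1/8 + 65*(-1/56) = -5/8 - 65/56 = -25/14 ≈ -1.7857)
54*(-5*(-6 - 1) + R) = 54*(-5*(-6 - 1) - 25/14) = 54*(-5*(-7) - 25/14) = 54*(35 - 25/14) = 54*(465/14) = 12555/7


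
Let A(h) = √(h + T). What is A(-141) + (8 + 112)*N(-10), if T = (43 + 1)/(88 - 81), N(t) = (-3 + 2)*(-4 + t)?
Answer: 1680 + I*√6601/7 ≈ 1680.0 + 11.607*I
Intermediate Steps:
N(t) = 4 - t (N(t) = -(-4 + t) = 4 - t)
T = 44/7 ≈ 6.2857
A(h) = √(44/7 + h) (A(h) = √(h + 44/7) = √(44/7 + h))
A(-141) + (8 + 112)*N(-10) = √(308 + 49*(-141))/7 + (8 + 112)*(4 - 1*(-10)) = √(308 - 6909)/7 + 120*(4 + 10) = √(-6601)/7 + 120*14 = (I*√6601)/7 + 1680 = I*√6601/7 + 1680 = 1680 + I*√6601/7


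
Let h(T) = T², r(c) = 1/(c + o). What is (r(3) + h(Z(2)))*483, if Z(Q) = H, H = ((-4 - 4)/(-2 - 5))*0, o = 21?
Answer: 161/8 ≈ 20.125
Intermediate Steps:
r(c) = 1/(21 + c) (r(c) = 1/(c + 21) = 1/(21 + c))
H = 0 (H = -8/(-7)*0 = -8*(-⅐)*0 = (8/7)*0 = 0)
Z(Q) = 0
(r(3) + h(Z(2)))*483 = (1/(21 + 3) + 0²)*483 = (1/24 + 0)*483 = (1/24)*483 = 161/8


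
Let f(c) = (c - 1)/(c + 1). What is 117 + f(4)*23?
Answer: 654/5 ≈ 130.80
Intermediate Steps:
f(c) = (-1 + c)/(1 + c)
117 + f(4)*23 = 117 + ((-1 + 4)/(1 + 4))*23 = 117 + (3/5)*23 = 117 + ((⅕)*3)*23 = 117 + (⅗)*23 = 117 + 69/5 = 654/5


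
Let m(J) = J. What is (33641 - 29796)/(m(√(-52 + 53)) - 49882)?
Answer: -3845/49881 ≈ -0.077083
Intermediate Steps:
(33641 - 29796)/(m(√(-52 + 53)) - 49882) = (33641 - 29796)/(√(-52 + 53) - 49882) = 3845/(√1 - 49882) = 3845/(1 - 49882) = 3845/(-49881) = 3845*(-1/49881) = -3845/49881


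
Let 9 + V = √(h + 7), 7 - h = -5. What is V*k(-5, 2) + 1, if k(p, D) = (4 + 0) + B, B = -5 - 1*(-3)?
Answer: -17 + 2*√19 ≈ -8.2822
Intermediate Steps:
h = 12 (h = 7 - 1*(-5) = 7 + 5 = 12)
B = -2 (B = -5 + 3 = -2)
k(p, D) = 2 (k(p, D) = (4 + 0) - 2 = 4 - 2 = 2)
V = -9 + √19 (V = -9 + √(12 + 7) = -9 + √19 ≈ -4.6411)
V*k(-5, 2) + 1 = (-9 + √19)*2 + 1 = (-18 + 2*√19) + 1 = -17 + 2*√19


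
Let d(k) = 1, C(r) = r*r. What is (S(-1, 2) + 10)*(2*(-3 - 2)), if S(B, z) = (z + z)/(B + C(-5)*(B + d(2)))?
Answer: -60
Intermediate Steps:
C(r) = r²
S(B, z) = 2*z/(25 + 26*B) (S(B, z) = (z + z)/(B + (-5)²*(B + 1)) = (2*z)/(B + 25*(1 + B)) = (2*z)/(B + (25 + 25*B)) = (2*z)/(25 + 26*B) = 2*z/(25 + 26*B))
(S(-1, 2) + 10)*(2*(-3 - 2)) = (2*2/(25 + 26*(-1)) + 10)*(2*(-3 - 2)) = (2*2/(25 - 26) + 10)*(2*(-5)) = (2*2/(-1) + 10)*(-10) = (2*2*(-1) + 10)*(-10) = (-4 + 10)*(-10) = 6*(-10) = -60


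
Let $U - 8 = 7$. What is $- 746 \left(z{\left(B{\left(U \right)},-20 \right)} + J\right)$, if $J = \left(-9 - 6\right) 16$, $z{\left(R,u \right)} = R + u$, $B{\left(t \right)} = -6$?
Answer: $198436$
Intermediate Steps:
$U = 15$ ($U = 8 + 7 = 15$)
$J = -240$ ($J = \left(-15\right) 16 = -240$)
$- 746 \left(z{\left(B{\left(U \right)},-20 \right)} + J\right) = - 746 \left(\left(-6 - 20\right) - 240\right) = - 746 \left(-26 - 240\right) = \left(-746\right) \left(-266\right) = 198436$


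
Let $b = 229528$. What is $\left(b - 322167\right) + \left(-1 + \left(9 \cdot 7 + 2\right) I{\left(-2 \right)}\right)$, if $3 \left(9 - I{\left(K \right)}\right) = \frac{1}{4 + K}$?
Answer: $- \frac{552395}{6} \approx -92066.0$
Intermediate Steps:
$I{\left(K \right)} = 9 - \frac{1}{3 \left(4 + K\right)}$
$\left(b - 322167\right) + \left(-1 + \left(9 \cdot 7 + 2\right) I{\left(-2 \right)}\right) = \left(229528 - 322167\right) - \left(1 - \left(9 \cdot 7 + 2\right) \frac{107 + 27 \left(-2\right)}{3 \left(4 - 2\right)}\right) = -92639 - \left(1 - \left(63 + 2\right) \frac{107 - 54}{3 \cdot 2}\right) = -92639 - \left(1 - 65 \cdot \frac{1}{3} \cdot \frac{1}{2} \cdot 53\right) = -92639 + \left(-1 + 65 \cdot \frac{53}{6}\right) = -92639 + \left(-1 + \frac{3445}{6}\right) = -92639 + \frac{3439}{6} = - \frac{552395}{6}$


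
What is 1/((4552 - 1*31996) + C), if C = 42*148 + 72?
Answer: -1/21156 ≈ -4.7268e-5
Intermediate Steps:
C = 6288 (C = 6216 + 72 = 6288)
1/((4552 - 1*31996) + C) = 1/((4552 - 1*31996) + 6288) = 1/((4552 - 31996) + 6288) = 1/(-27444 + 6288) = 1/(-21156) = -1/21156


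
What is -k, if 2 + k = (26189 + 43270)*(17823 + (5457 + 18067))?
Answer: -2871921271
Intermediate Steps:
k = 2871921271 (k = -2 + (26189 + 43270)*(17823 + (5457 + 18067)) = -2 + 69459*(17823 + 23524) = -2 + 69459*41347 = -2 + 2871921273 = 2871921271)
-k = -1*2871921271 = -2871921271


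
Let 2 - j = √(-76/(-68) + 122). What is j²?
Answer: (34 - √35581)²/289 ≈ 82.734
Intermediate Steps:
j = 2 - √35581/17 (j = 2 - √(-76/(-68) + 122) = 2 - √(-76*(-1/68) + 122) = 2 - √(19/17 + 122) = 2 - √(2093/17) = 2 - √35581/17 ≈ -9.0958)
j² = (2 - √35581/17)²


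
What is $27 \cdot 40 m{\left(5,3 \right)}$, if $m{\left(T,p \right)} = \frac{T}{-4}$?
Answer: $-1350$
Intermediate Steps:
$m{\left(T,p \right)} = - \frac{T}{4}$ ($m{\left(T,p \right)} = T \left(- \frac{1}{4}\right) = - \frac{T}{4}$)
$27 \cdot 40 m{\left(5,3 \right)} = 27 \cdot 40 \left(\left(- \frac{1}{4}\right) 5\right) = 1080 \left(- \frac{5}{4}\right) = -1350$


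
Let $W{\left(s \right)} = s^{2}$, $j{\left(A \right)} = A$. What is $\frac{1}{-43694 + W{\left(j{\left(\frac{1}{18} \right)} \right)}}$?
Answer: $- \frac{324}{14156855} \approx -2.2886 \cdot 10^{-5}$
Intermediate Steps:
$\frac{1}{-43694 + W{\left(j{\left(\frac{1}{18} \right)} \right)}} = \frac{1}{-43694 + \left(\frac{1}{18}\right)^{2}} = \frac{1}{-43694 + \frac{1}{324}} = \frac{1}{- \frac{14156855}{324}} = - \frac{324}{14156855}$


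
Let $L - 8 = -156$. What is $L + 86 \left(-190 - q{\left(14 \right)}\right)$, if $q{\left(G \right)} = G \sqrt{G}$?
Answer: $-16488 - 1204 \sqrt{14} \approx -20993.0$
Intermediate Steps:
$q{\left(G \right)} = G^{\frac{3}{2}}$
$L = -148$ ($L = 8 - 156 = -148$)
$L + 86 \left(-190 - q{\left(14 \right)}\right) = -148 + 86 \left(-190 - 14^{\frac{3}{2}}\right) = -148 + 86 \left(-190 - 14 \sqrt{14}\right) = -148 - \left(16340 + 1204 \sqrt{14}\right) = -16488 - 1204 \sqrt{14}$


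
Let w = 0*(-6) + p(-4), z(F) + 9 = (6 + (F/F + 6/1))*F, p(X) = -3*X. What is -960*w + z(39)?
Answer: -11022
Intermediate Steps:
z(F) = -9 + 13*F (z(F) = -9 + (6 + (F/F + 6/1))*F = -9 + (6 + (1 + 6*1))*F = -9 + (6 + (1 + 6))*F = -9 + (6 + 7)*F = -9 + 13*F)
w = 12 (w = 0*(-6) - 3*(-4) = 0 + 12 = 12)
-960*w + z(39) = -960*12 + (-9 + 13*39) = -11520 + (-9 + 507) = -11520 + 498 = -11022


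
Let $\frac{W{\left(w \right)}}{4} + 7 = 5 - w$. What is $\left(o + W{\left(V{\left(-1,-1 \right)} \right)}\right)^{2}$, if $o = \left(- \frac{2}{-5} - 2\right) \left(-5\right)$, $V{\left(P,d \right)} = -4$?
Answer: $256$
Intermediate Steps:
$W{\left(w \right)} = -8 - 4 w$ ($W{\left(w \right)} = -28 + 4 \left(5 - w\right) = -28 - \left(-20 + 4 w\right) = -8 - 4 w$)
$o = 8$ ($o = \left(\left(-2\right) \left(- \frac{1}{5}\right) - 2\right) \left(-5\right) = \left(\frac{2}{5} - 2\right) \left(-5\right) = \left(- \frac{8}{5}\right) \left(-5\right) = 8$)
$\left(o + W{\left(V{\left(-1,-1 \right)} \right)}\right)^{2} = \left(8 - -8\right)^{2} = \left(8 + \left(-8 + 16\right)\right)^{2} = \left(8 + 8\right)^{2} = 16^{2} = 256$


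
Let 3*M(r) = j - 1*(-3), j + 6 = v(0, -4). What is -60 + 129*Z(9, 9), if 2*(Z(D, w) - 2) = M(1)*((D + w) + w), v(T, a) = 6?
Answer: 3879/2 ≈ 1939.5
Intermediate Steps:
j = 0 (j = -6 + 6 = 0)
M(r) = 1 (M(r) = (0 - 1*(-3))/3 = (0 + 3)/3 = (1/3)*3 = 1)
Z(D, w) = 2 + w + D/2 (Z(D, w) = 2 + (1*((D + w) + w))/2 = 2 + (1*(D + 2*w))/2 = 2 + (D + 2*w)/2 = 2 + (w + D/2) = 2 + w + D/2)
-60 + 129*Z(9, 9) = -60 + 129*(2 + 9 + (1/2)*9) = -60 + 129*(2 + 9 + 9/2) = -60 + 129*(31/2) = -60 + 3999/2 = 3879/2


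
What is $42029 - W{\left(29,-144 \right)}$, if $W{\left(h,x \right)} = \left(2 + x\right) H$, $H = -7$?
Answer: $41035$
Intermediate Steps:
$W{\left(h,x \right)} = -14 - 7 x$ ($W{\left(h,x \right)} = \left(2 + x\right) \left(-7\right) = -14 - 7 x$)
$42029 - W{\left(29,-144 \right)} = 42029 - \left(-14 - -1008\right) = 42029 - \left(-14 + 1008\right) = 42029 - 994 = 41035$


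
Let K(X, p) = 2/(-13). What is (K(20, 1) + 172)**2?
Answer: 4990756/169 ≈ 29531.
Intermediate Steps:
K(X, p) = -2/13 (K(X, p) = 2*(-1/13) = -2/13)
(K(20, 1) + 172)**2 = (-2/13 + 172)**2 = (2234/13)**2 = 4990756/169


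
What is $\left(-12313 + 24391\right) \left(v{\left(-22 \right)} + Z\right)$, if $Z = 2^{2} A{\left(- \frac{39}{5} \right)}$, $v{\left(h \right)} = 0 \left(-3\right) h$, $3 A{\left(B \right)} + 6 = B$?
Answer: $- \frac{1111176}{5} \approx -2.2224 \cdot 10^{5}$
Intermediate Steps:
$A{\left(B \right)} = -2 + \frac{B}{3}$
$v{\left(h \right)} = 0$ ($v{\left(h \right)} = 0 h = 0$)
$Z = - \frac{92}{5}$ ($Z = 2^{2} \left(-2 + \frac{\left(-39\right) \frac{1}{5}}{3}\right) = 4 \left(-2 + \frac{\left(-39\right) \frac{1}{5}}{3}\right) = 4 \left(-2 + \frac{1}{3} \left(- \frac{39}{5}\right)\right) = 4 \left(-2 - \frac{13}{5}\right) = 4 \left(- \frac{23}{5}\right) = - \frac{92}{5} \approx -18.4$)
$\left(-12313 + 24391\right) \left(v{\left(-22 \right)} + Z\right) = \left(-12313 + 24391\right) \left(0 - \frac{92}{5}\right) = 12078 \left(- \frac{92}{5}\right) = - \frac{1111176}{5}$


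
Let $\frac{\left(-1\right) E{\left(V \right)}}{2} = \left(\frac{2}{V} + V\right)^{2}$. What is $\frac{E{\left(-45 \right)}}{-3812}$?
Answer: $\frac{4108729}{3859650} \approx 1.0645$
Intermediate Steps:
$E{\left(V \right)} = - 2 \left(V + \frac{2}{V}\right)^{2}$ ($E{\left(V \right)} = - 2 \left(\frac{2}{V} + V\right)^{2} = - 2 \left(V + \frac{2}{V}\right)^{2}$)
$\frac{E{\left(-45 \right)}}{-3812} = \frac{\left(-2\right) \frac{1}{2025} \left(2 + \left(-45\right)^{2}\right)^{2}}{-3812} = \left(-2\right) \frac{1}{2025} \left(2 + 2025\right)^{2} \left(- \frac{1}{3812}\right) = \left(-2\right) \frac{1}{2025} \cdot 2027^{2} \left(- \frac{1}{3812}\right) = \left(-2\right) \frac{1}{2025} \cdot 4108729 \left(- \frac{1}{3812}\right) = \left(- \frac{8217458}{2025}\right) \left(- \frac{1}{3812}\right) = \frac{4108729}{3859650}$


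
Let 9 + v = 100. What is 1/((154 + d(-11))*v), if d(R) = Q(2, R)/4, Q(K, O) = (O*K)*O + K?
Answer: 1/19565 ≈ 5.1112e-5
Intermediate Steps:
v = 91 (v = -9 + 100 = 91)
Q(K, O) = K + K*O² (Q(K, O) = (K*O)*O + K = K*O² + K = K + K*O²)
d(R) = ½ + R²/2 (d(R) = (2*(1 + R²))/4 = (2 + 2*R²)*(¼) = ½ + R²/2)
1/((154 + d(-11))*v) = 1/((154 + (½ + (½)*(-11)²))*91) = 1/((154 + (½ + (½)*121))*91) = 1/((154 + (½ + 121/2))*91) = 1/((154 + 61)*91) = 1/(215*91) = 1/19565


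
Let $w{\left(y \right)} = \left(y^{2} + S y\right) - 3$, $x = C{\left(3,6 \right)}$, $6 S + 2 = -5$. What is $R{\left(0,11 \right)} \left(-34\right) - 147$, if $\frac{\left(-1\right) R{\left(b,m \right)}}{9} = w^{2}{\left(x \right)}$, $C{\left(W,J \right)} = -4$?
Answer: $95359$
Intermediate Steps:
$S = - \frac{7}{6}$ ($S = - \frac{1}{3} + \frac{1}{6} \left(-5\right) = - \frac{1}{3} - \frac{5}{6} = - \frac{7}{6} \approx -1.1667$)
$x = -4$
$w{\left(y \right)} = -3 + y^{2} - \frac{7 y}{6}$ ($w{\left(y \right)} = \left(y^{2} - \frac{7 y}{6}\right) - 3 = -3 + y^{2} - \frac{7 y}{6}$)
$R{\left(b,m \right)} = -2809$ ($R{\left(b,m \right)} = - 9 \left(-3 + \left(-4\right)^{2} - - \frac{14}{3}\right)^{2} = - 9 \left(-3 + 16 + \frac{14}{3}\right)^{2} = - 9 \left(\frac{53}{3}\right)^{2} = \left(-9\right) \frac{2809}{9} = -2809$)
$R{\left(0,11 \right)} \left(-34\right) - 147 = \left(-2809\right) \left(-34\right) - 147 = 95506 - 147 = 95359$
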